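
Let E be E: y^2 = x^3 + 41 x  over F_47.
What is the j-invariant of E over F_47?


Delta = -16(4 a^3 + 27 b^2) mod 47 = 6
-1728 * (4 a)^3 = -1728 * (4*41)^3 mod 47 = 28
j = 28 * 6^(-1) mod 47 = 36

j = 36 (mod 47)


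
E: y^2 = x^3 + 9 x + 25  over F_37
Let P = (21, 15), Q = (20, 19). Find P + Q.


P != Q, so use the chord formula.
s = (y2 - y1) / (x2 - x1) = (4) / (36) mod 37 = 33
x3 = s^2 - x1 - x2 mod 37 = 33^2 - 21 - 20 = 12
y3 = s (x1 - x3) - y1 mod 37 = 33 * (21 - 12) - 15 = 23

P + Q = (12, 23)


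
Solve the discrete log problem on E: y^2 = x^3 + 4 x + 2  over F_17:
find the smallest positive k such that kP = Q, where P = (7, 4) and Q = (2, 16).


Enumerate multiples of P until we hit Q = (2, 16):
  1P = (7, 4)
  2P = (2, 16)
Match found at i = 2.

k = 2


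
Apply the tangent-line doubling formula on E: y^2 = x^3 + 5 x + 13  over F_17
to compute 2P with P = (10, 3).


Doubling: s = (3 x1^2 + a) / (2 y1)
s = (3*10^2 + 5) / (2*3) mod 17 = 14
x3 = s^2 - 2 x1 mod 17 = 14^2 - 2*10 = 6
y3 = s (x1 - x3) - y1 mod 17 = 14 * (10 - 6) - 3 = 2

2P = (6, 2)


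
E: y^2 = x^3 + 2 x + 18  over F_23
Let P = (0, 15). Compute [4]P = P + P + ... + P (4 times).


k = 4 = 100_2 (binary, LSB first: 001)
Double-and-add from P = (0, 15):
  bit 0 = 0: acc unchanged = O
  bit 1 = 0: acc unchanged = O
  bit 2 = 1: acc = O + (0, 8) = (0, 8)

4P = (0, 8)


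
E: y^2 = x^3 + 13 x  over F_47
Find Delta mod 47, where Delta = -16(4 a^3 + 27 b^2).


4 a^3 + 27 b^2 = 4*13^3 + 27*0^2 = 8788 + 0 = 8788
Delta = -16 * (8788) = -140608
Delta mod 47 = 16

Delta = 16 (mod 47)


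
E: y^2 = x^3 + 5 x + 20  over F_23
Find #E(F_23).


For each x in F_23, count y with y^2 = x^3 + 5 x + 20 mod 23:
  x = 1: RHS = 3, y in [7, 16]  -> 2 point(s)
  x = 3: RHS = 16, y in [4, 19]  -> 2 point(s)
  x = 4: RHS = 12, y in [9, 14]  -> 2 point(s)
  x = 5: RHS = 9, y in [3, 20]  -> 2 point(s)
  x = 6: RHS = 13, y in [6, 17]  -> 2 point(s)
  x = 9: RHS = 12, y in [9, 14]  -> 2 point(s)
  x = 10: RHS = 12, y in [9, 14]  -> 2 point(s)
  x = 11: RHS = 3, y in [7, 16]  -> 2 point(s)
  x = 17: RHS = 4, y in [2, 21]  -> 2 point(s)
  x = 18: RHS = 8, y in [10, 13]  -> 2 point(s)
  x = 20: RHS = 1, y in [1, 22]  -> 2 point(s)
  x = 21: RHS = 2, y in [5, 18]  -> 2 point(s)
Affine points: 24. Add the point at infinity: total = 25.

#E(F_23) = 25


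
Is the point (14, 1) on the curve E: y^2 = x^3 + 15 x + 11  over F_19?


Check whether y^2 = x^3 + 15 x + 11 (mod 19) for (x, y) = (14, 1).
LHS: y^2 = 1^2 mod 19 = 1
RHS: x^3 + 15 x + 11 = 14^3 + 15*14 + 11 mod 19 = 1
LHS = RHS

Yes, on the curve


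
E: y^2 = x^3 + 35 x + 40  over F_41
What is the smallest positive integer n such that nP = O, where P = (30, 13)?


Compute successive multiples of P until we hit O:
  1P = (30, 13)
  2P = (21, 27)
  3P = (40, 39)
  4P = (4, 30)
  5P = (3, 34)
  6P = (0, 32)
  7P = (15, 39)
  8P = (38, 20)
  ... (continuing to 32P)
  32P = O

ord(P) = 32


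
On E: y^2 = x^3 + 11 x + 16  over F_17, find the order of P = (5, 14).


Compute successive multiples of P until we hit O:
  1P = (5, 14)
  2P = (16, 2)
  3P = (0, 13)
  4P = (10, 2)
  5P = (3, 5)
  6P = (8, 15)
  7P = (6, 14)
  8P = (6, 3)
  ... (continuing to 15P)
  15P = O

ord(P) = 15


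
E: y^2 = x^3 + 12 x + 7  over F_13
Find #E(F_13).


For each x in F_13, count y with y^2 = x^3 + 12 x + 7 mod 13:
  x = 2: RHS = 0, y in [0]  -> 1 point(s)
  x = 5: RHS = 10, y in [6, 7]  -> 2 point(s)
  x = 6: RHS = 9, y in [3, 10]  -> 2 point(s)
  x = 8: RHS = 4, y in [2, 11]  -> 2 point(s)
  x = 9: RHS = 12, y in [5, 8]  -> 2 point(s)
  x = 10: RHS = 9, y in [3, 10]  -> 2 point(s)
  x = 11: RHS = 1, y in [1, 12]  -> 2 point(s)
Affine points: 13. Add the point at infinity: total = 14.

#E(F_13) = 14


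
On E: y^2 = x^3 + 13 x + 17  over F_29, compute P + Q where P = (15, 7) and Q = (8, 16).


P != Q, so use the chord formula.
s = (y2 - y1) / (x2 - x1) = (9) / (22) mod 29 = 7
x3 = s^2 - x1 - x2 mod 29 = 7^2 - 15 - 8 = 26
y3 = s (x1 - x3) - y1 mod 29 = 7 * (15 - 26) - 7 = 3

P + Q = (26, 3)


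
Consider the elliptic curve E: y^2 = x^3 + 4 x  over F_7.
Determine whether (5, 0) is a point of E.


Check whether y^2 = x^3 + 4 x + 0 (mod 7) for (x, y) = (5, 0).
LHS: y^2 = 0^2 mod 7 = 0
RHS: x^3 + 4 x + 0 = 5^3 + 4*5 + 0 mod 7 = 5
LHS != RHS

No, not on the curve


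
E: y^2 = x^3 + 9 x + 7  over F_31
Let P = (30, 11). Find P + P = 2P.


Doubling: s = (3 x1^2 + a) / (2 y1)
s = (3*30^2 + 9) / (2*11) mod 31 = 9
x3 = s^2 - 2 x1 mod 31 = 9^2 - 2*30 = 21
y3 = s (x1 - x3) - y1 mod 31 = 9 * (30 - 21) - 11 = 8

2P = (21, 8)


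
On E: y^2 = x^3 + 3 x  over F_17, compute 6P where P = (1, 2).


k = 6 = 110_2 (binary, LSB first: 011)
Double-and-add from P = (1, 2):
  bit 0 = 0: acc unchanged = O
  bit 1 = 1: acc = O + (13, 14) = (13, 14)
  bit 2 = 1: acc = (13, 14) + (8, 3) = (9, 5)

6P = (9, 5)


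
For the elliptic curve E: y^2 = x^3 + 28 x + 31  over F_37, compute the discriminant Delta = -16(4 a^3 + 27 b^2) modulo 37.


4 a^3 + 27 b^2 = 4*28^3 + 27*31^2 = 87808 + 25947 = 113755
Delta = -16 * (113755) = -1820080
Delta mod 37 = 24

Delta = 24 (mod 37)


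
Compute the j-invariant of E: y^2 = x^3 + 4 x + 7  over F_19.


Delta = -16(4 a^3 + 27 b^2) mod 19 = 6
-1728 * (4 a)^3 = -1728 * (4*4)^3 mod 19 = 11
j = 11 * 6^(-1) mod 19 = 5

j = 5 (mod 19)


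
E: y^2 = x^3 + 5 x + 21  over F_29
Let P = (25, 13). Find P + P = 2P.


Doubling: s = (3 x1^2 + a) / (2 y1)
s = (3*25^2 + 5) / (2*13) mod 29 = 21
x3 = s^2 - 2 x1 mod 29 = 21^2 - 2*25 = 14
y3 = s (x1 - x3) - y1 mod 29 = 21 * (25 - 14) - 13 = 15

2P = (14, 15)


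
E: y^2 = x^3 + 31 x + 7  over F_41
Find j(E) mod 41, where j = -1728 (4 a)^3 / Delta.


Delta = -16(4 a^3 + 27 b^2) mod 41 = 28
-1728 * (4 a)^3 = -1728 * (4*31)^3 mod 41 = 35
j = 35 * 28^(-1) mod 41 = 32

j = 32 (mod 41)


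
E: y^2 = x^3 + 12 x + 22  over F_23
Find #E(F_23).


For each x in F_23, count y with y^2 = x^3 + 12 x + 22 mod 23:
  x = 1: RHS = 12, y in [9, 14]  -> 2 point(s)
  x = 2: RHS = 8, y in [10, 13]  -> 2 point(s)
  x = 3: RHS = 16, y in [4, 19]  -> 2 point(s)
  x = 5: RHS = 0, y in [0]  -> 1 point(s)
  x = 7: RHS = 12, y in [9, 14]  -> 2 point(s)
  x = 8: RHS = 9, y in [3, 20]  -> 2 point(s)
  x = 9: RHS = 8, y in [10, 13]  -> 2 point(s)
  x = 11: RHS = 13, y in [6, 17]  -> 2 point(s)
  x = 12: RHS = 8, y in [10, 13]  -> 2 point(s)
  x = 13: RHS = 6, y in [11, 12]  -> 2 point(s)
  x = 14: RHS = 13, y in [6, 17]  -> 2 point(s)
  x = 15: RHS = 12, y in [9, 14]  -> 2 point(s)
  x = 16: RHS = 9, y in [3, 20]  -> 2 point(s)
  x = 19: RHS = 2, y in [5, 18]  -> 2 point(s)
  x = 21: RHS = 13, y in [6, 17]  -> 2 point(s)
  x = 22: RHS = 9, y in [3, 20]  -> 2 point(s)
Affine points: 31. Add the point at infinity: total = 32.

#E(F_23) = 32


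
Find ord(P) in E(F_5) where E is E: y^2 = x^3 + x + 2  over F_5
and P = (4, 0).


Compute successive multiples of P until we hit O:
  1P = (4, 0)
  2P = O

ord(P) = 2


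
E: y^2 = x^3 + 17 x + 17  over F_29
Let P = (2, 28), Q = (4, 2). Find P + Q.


P != Q, so use the chord formula.
s = (y2 - y1) / (x2 - x1) = (3) / (2) mod 29 = 16
x3 = s^2 - x1 - x2 mod 29 = 16^2 - 2 - 4 = 18
y3 = s (x1 - x3) - y1 mod 29 = 16 * (2 - 18) - 28 = 6

P + Q = (18, 6)


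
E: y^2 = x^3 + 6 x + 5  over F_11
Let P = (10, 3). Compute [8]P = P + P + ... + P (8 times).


k = 8 = 1000_2 (binary, LSB first: 0001)
Double-and-add from P = (10, 3):
  bit 0 = 0: acc unchanged = O
  bit 1 = 0: acc unchanged = O
  bit 2 = 0: acc unchanged = O
  bit 3 = 1: acc = O + (1, 1) = (1, 1)

8P = (1, 1)


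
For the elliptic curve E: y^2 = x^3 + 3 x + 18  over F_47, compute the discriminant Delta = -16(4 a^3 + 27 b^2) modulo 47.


4 a^3 + 27 b^2 = 4*3^3 + 27*18^2 = 108 + 8748 = 8856
Delta = -16 * (8856) = -141696
Delta mod 47 = 9

Delta = 9 (mod 47)


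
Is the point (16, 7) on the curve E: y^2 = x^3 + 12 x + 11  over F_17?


Check whether y^2 = x^3 + 12 x + 11 (mod 17) for (x, y) = (16, 7).
LHS: y^2 = 7^2 mod 17 = 15
RHS: x^3 + 12 x + 11 = 16^3 + 12*16 + 11 mod 17 = 15
LHS = RHS

Yes, on the curve


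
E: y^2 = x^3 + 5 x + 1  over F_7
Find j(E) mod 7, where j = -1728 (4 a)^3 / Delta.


Delta = -16(4 a^3 + 27 b^2) mod 7 = 3
-1728 * (4 a)^3 = -1728 * (4*5)^3 mod 7 = 6
j = 6 * 3^(-1) mod 7 = 2

j = 2 (mod 7)


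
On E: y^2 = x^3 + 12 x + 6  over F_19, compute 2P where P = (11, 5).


k = 2 = 10_2 (binary, LSB first: 01)
Double-and-add from P = (11, 5):
  bit 0 = 0: acc unchanged = O
  bit 1 = 1: acc = O + (2, 0) = (2, 0)

2P = (2, 0)


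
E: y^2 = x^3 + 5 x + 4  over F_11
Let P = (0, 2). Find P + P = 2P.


Doubling: s = (3 x1^2 + a) / (2 y1)
s = (3*0^2 + 5) / (2*2) mod 11 = 4
x3 = s^2 - 2 x1 mod 11 = 4^2 - 2*0 = 5
y3 = s (x1 - x3) - y1 mod 11 = 4 * (0 - 5) - 2 = 0

2P = (5, 0)


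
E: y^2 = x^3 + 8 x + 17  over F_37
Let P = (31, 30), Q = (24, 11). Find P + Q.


P != Q, so use the chord formula.
s = (y2 - y1) / (x2 - x1) = (18) / (30) mod 37 = 8
x3 = s^2 - x1 - x2 mod 37 = 8^2 - 31 - 24 = 9
y3 = s (x1 - x3) - y1 mod 37 = 8 * (31 - 9) - 30 = 35

P + Q = (9, 35)


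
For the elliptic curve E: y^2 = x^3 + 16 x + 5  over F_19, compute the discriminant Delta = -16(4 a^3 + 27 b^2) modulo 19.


4 a^3 + 27 b^2 = 4*16^3 + 27*5^2 = 16384 + 675 = 17059
Delta = -16 * (17059) = -272944
Delta mod 19 = 10

Delta = 10 (mod 19)


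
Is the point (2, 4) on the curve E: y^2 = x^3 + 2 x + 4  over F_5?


Check whether y^2 = x^3 + 2 x + 4 (mod 5) for (x, y) = (2, 4).
LHS: y^2 = 4^2 mod 5 = 1
RHS: x^3 + 2 x + 4 = 2^3 + 2*2 + 4 mod 5 = 1
LHS = RHS

Yes, on the curve


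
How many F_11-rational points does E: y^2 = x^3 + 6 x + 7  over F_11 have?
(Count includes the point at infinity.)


For each x in F_11, count y with y^2 = x^3 + 6 x + 7 mod 11:
  x = 1: RHS = 3, y in [5, 6]  -> 2 point(s)
  x = 2: RHS = 5, y in [4, 7]  -> 2 point(s)
  x = 9: RHS = 9, y in [3, 8]  -> 2 point(s)
  x = 10: RHS = 0, y in [0]  -> 1 point(s)
Affine points: 7. Add the point at infinity: total = 8.

#E(F_11) = 8


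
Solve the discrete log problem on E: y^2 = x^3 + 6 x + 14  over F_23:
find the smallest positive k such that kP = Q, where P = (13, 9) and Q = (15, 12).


Enumerate multiples of P until we hit Q = (15, 12):
  1P = (13, 9)
  2P = (10, 19)
  3P = (6, 6)
  4P = (7, 10)
  5P = (19, 15)
  6P = (15, 12)
Match found at i = 6.

k = 6


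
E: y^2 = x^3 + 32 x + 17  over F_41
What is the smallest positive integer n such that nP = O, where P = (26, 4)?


Compute successive multiples of P until we hit O:
  1P = (26, 4)
  2P = (29, 23)
  3P = (17, 12)
  4P = (16, 19)
  5P = (32, 5)
  6P = (32, 36)
  7P = (16, 22)
  8P = (17, 29)
  ... (continuing to 11P)
  11P = O

ord(P) = 11


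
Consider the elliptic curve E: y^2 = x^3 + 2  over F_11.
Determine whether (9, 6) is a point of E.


Check whether y^2 = x^3 + 0 x + 2 (mod 11) for (x, y) = (9, 6).
LHS: y^2 = 6^2 mod 11 = 3
RHS: x^3 + 0 x + 2 = 9^3 + 0*9 + 2 mod 11 = 5
LHS != RHS

No, not on the curve


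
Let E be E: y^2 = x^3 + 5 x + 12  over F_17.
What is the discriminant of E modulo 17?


4 a^3 + 27 b^2 = 4*5^3 + 27*12^2 = 500 + 3888 = 4388
Delta = -16 * (4388) = -70208
Delta mod 17 = 2

Delta = 2 (mod 17)


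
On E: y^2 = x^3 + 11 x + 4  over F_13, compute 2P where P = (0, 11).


Doubling: s = (3 x1^2 + a) / (2 y1)
s = (3*0^2 + 11) / (2*11) mod 13 = 7
x3 = s^2 - 2 x1 mod 13 = 7^2 - 2*0 = 10
y3 = s (x1 - x3) - y1 mod 13 = 7 * (0 - 10) - 11 = 10

2P = (10, 10)


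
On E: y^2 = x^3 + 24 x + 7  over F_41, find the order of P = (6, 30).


Compute successive multiples of P until we hit O:
  1P = (6, 30)
  2P = (24, 37)
  3P = (9, 3)
  4P = (25, 18)
  5P = (33, 0)
  6P = (25, 23)
  7P = (9, 38)
  8P = (24, 4)
  ... (continuing to 10P)
  10P = O

ord(P) = 10


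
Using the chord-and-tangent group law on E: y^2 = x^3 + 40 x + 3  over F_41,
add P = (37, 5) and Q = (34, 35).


P != Q, so use the chord formula.
s = (y2 - y1) / (x2 - x1) = (30) / (38) mod 41 = 31
x3 = s^2 - x1 - x2 mod 41 = 31^2 - 37 - 34 = 29
y3 = s (x1 - x3) - y1 mod 41 = 31 * (37 - 29) - 5 = 38

P + Q = (29, 38)


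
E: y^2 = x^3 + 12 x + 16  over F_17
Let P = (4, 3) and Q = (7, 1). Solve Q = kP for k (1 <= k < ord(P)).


Enumerate multiples of P until we hit Q = (7, 1):
  1P = (4, 3)
  2P = (7, 1)
Match found at i = 2.

k = 2


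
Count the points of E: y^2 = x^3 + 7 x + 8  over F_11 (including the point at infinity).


For each x in F_11, count y with y^2 = x^3 + 7 x + 8 mod 11:
  x = 1: RHS = 5, y in [4, 7]  -> 2 point(s)
  x = 3: RHS = 1, y in [1, 10]  -> 2 point(s)
  x = 4: RHS = 1, y in [1, 10]  -> 2 point(s)
  x = 5: RHS = 3, y in [5, 6]  -> 2 point(s)
  x = 7: RHS = 4, y in [2, 9]  -> 2 point(s)
  x = 8: RHS = 4, y in [2, 9]  -> 2 point(s)
  x = 10: RHS = 0, y in [0]  -> 1 point(s)
Affine points: 13. Add the point at infinity: total = 14.

#E(F_11) = 14


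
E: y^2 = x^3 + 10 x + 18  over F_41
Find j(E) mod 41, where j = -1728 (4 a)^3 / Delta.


Delta = -16(4 a^3 + 27 b^2) mod 41 = 7
-1728 * (4 a)^3 = -1728 * (4*10)^3 mod 41 = 6
j = 6 * 7^(-1) mod 41 = 36

j = 36 (mod 41)


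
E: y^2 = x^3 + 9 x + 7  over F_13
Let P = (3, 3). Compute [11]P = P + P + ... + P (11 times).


k = 11 = 1011_2 (binary, LSB first: 1101)
Double-and-add from P = (3, 3):
  bit 0 = 1: acc = O + (3, 3) = (3, 3)
  bit 1 = 1: acc = (3, 3) + (4, 4) = (7, 6)
  bit 2 = 0: acc unchanged = (7, 6)
  bit 3 = 1: acc = (7, 6) + (1, 2) = (4, 9)

11P = (4, 9)


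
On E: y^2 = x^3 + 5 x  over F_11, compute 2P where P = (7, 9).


Doubling: s = (3 x1^2 + a) / (2 y1)
s = (3*7^2 + 5) / (2*9) mod 11 = 6
x3 = s^2 - 2 x1 mod 11 = 6^2 - 2*7 = 0
y3 = s (x1 - x3) - y1 mod 11 = 6 * (7 - 0) - 9 = 0

2P = (0, 0)


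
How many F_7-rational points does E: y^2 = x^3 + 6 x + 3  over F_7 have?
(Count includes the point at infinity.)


For each x in F_7, count y with y^2 = x^3 + 6 x + 3 mod 7:
  x = 2: RHS = 2, y in [3, 4]  -> 2 point(s)
  x = 4: RHS = 0, y in [0]  -> 1 point(s)
  x = 5: RHS = 4, y in [2, 5]  -> 2 point(s)
Affine points: 5. Add the point at infinity: total = 6.

#E(F_7) = 6


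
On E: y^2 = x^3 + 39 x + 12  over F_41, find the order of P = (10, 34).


Compute successive multiples of P until we hit O:
  1P = (10, 34)
  2P = (3, 22)
  3P = (5, 39)
  4P = (27, 24)
  5P = (13, 16)
  6P = (13, 25)
  7P = (27, 17)
  8P = (5, 2)
  ... (continuing to 11P)
  11P = O

ord(P) = 11


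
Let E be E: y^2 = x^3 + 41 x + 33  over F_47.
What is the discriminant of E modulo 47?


4 a^3 + 27 b^2 = 4*41^3 + 27*33^2 = 275684 + 29403 = 305087
Delta = -16 * (305087) = -4881392
Delta mod 47 = 28

Delta = 28 (mod 47)


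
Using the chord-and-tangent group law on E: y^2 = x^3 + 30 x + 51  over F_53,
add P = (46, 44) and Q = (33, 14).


P != Q, so use the chord formula.
s = (y2 - y1) / (x2 - x1) = (23) / (40) mod 53 = 39
x3 = s^2 - x1 - x2 mod 53 = 39^2 - 46 - 33 = 11
y3 = s (x1 - x3) - y1 mod 53 = 39 * (46 - 11) - 44 = 49

P + Q = (11, 49)


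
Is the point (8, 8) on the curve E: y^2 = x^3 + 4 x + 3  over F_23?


Check whether y^2 = x^3 + 4 x + 3 (mod 23) for (x, y) = (8, 8).
LHS: y^2 = 8^2 mod 23 = 18
RHS: x^3 + 4 x + 3 = 8^3 + 4*8 + 3 mod 23 = 18
LHS = RHS

Yes, on the curve


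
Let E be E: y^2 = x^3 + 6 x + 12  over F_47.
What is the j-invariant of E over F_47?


Delta = -16(4 a^3 + 27 b^2) mod 47 = 14
-1728 * (4 a)^3 = -1728 * (4*6)^3 mod 47 = 19
j = 19 * 14^(-1) mod 47 = 45

j = 45 (mod 47)


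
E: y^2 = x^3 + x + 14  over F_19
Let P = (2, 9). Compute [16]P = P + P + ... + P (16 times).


k = 16 = 10000_2 (binary, LSB first: 00001)
Double-and-add from P = (2, 9):
  bit 0 = 0: acc unchanged = O
  bit 1 = 0: acc unchanged = O
  bit 2 = 0: acc unchanged = O
  bit 3 = 0: acc unchanged = O
  bit 4 = 1: acc = O + (3, 14) = (3, 14)

16P = (3, 14)


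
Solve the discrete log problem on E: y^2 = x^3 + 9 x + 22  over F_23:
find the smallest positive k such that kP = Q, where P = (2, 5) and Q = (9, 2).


Enumerate multiples of P until we hit Q = (9, 2):
  1P = (2, 5)
  2P = (8, 10)
  3P = (22, 9)
  4P = (11, 7)
  5P = (18, 17)
  6P = (5, 10)
  7P = (6, 19)
  8P = (10, 13)
  9P = (12, 8)
  10P = (13, 17)
  11P = (9, 2)
Match found at i = 11.

k = 11


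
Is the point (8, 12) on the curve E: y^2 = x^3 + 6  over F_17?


Check whether y^2 = x^3 + 0 x + 6 (mod 17) for (x, y) = (8, 12).
LHS: y^2 = 12^2 mod 17 = 8
RHS: x^3 + 0 x + 6 = 8^3 + 0*8 + 6 mod 17 = 8
LHS = RHS

Yes, on the curve


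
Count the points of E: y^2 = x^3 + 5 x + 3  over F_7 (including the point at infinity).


For each x in F_7, count y with y^2 = x^3 + 5 x + 3 mod 7:
  x = 1: RHS = 2, y in [3, 4]  -> 2 point(s)
  x = 2: RHS = 0, y in [0]  -> 1 point(s)
  x = 6: RHS = 4, y in [2, 5]  -> 2 point(s)
Affine points: 5. Add the point at infinity: total = 6.

#E(F_7) = 6


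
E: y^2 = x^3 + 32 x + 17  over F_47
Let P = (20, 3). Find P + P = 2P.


Doubling: s = (3 x1^2 + a) / (2 y1)
s = (3*20^2 + 32) / (2*3) mod 47 = 33
x3 = s^2 - 2 x1 mod 47 = 33^2 - 2*20 = 15
y3 = s (x1 - x3) - y1 mod 47 = 33 * (20 - 15) - 3 = 21

2P = (15, 21)


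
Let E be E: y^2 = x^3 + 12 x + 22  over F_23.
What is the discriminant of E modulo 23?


4 a^3 + 27 b^2 = 4*12^3 + 27*22^2 = 6912 + 13068 = 19980
Delta = -16 * (19980) = -319680
Delta mod 23 = 20

Delta = 20 (mod 23)


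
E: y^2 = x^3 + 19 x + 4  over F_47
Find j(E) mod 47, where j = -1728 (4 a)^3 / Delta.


Delta = -16(4 a^3 + 27 b^2) mod 47 = 1
-1728 * (4 a)^3 = -1728 * (4*19)^3 mod 47 = 3
j = 3 * 1^(-1) mod 47 = 3

j = 3 (mod 47)


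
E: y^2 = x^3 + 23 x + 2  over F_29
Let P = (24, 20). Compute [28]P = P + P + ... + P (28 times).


k = 28 = 11100_2 (binary, LSB first: 00111)
Double-and-add from P = (24, 20):
  bit 0 = 0: acc unchanged = O
  bit 1 = 0: acc unchanged = O
  bit 2 = 1: acc = O + (12, 18) = (12, 18)
  bit 3 = 1: acc = (12, 18) + (25, 7) = (20, 20)
  bit 4 = 1: acc = (20, 20) + (17, 17) = (22, 7)

28P = (22, 7)


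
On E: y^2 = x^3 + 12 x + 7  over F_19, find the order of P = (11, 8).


Compute successive multiples of P until we hit O:
  1P = (11, 8)
  2P = (4, 10)
  3P = (13, 17)
  4P = (1, 18)
  5P = (8, 8)
  6P = (0, 11)
  7P = (12, 13)
  8P = (2, 18)
  ... (continuing to 25P)
  25P = O

ord(P) = 25


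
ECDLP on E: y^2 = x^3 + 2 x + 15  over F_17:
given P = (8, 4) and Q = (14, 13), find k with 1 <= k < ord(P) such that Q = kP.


Enumerate multiples of P until we hit Q = (14, 13):
  1P = (8, 4)
  2P = (10, 7)
  3P = (14, 4)
  4P = (12, 13)
  5P = (1, 16)
  6P = (4, 11)
  7P = (7, 7)
  8P = (11, 5)
  9P = (0, 10)
  10P = (0, 7)
  11P = (11, 12)
  12P = (7, 10)
  13P = (4, 6)
  14P = (1, 1)
  15P = (12, 4)
  16P = (14, 13)
Match found at i = 16.

k = 16


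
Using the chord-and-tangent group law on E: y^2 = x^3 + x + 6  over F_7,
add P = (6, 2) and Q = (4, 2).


P != Q, so use the chord formula.
s = (y2 - y1) / (x2 - x1) = (0) / (5) mod 7 = 0
x3 = s^2 - x1 - x2 mod 7 = 0^2 - 6 - 4 = 4
y3 = s (x1 - x3) - y1 mod 7 = 0 * (6 - 4) - 2 = 5

P + Q = (4, 5)


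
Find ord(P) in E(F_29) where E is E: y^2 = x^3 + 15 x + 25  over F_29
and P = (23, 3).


Compute successive multiples of P until we hit O:
  1P = (23, 3)
  2P = (19, 21)
  3P = (0, 24)
  4P = (11, 10)
  5P = (4, 27)
  6P = (24, 12)
  7P = (5, 14)
  8P = (2, 18)
  ... (continuing to 24P)
  24P = O

ord(P) = 24


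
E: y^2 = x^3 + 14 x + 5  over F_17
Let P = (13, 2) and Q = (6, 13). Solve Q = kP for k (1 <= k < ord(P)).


Enumerate multiples of P until we hit Q = (6, 13):
  1P = (13, 2)
  2P = (6, 13)
Match found at i = 2.

k = 2


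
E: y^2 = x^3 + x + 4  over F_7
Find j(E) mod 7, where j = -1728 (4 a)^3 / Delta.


Delta = -16(4 a^3 + 27 b^2) mod 7 = 3
-1728 * (4 a)^3 = -1728 * (4*1)^3 mod 7 = 1
j = 1 * 3^(-1) mod 7 = 5

j = 5 (mod 7)


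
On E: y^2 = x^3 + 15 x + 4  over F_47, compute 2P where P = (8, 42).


Doubling: s = (3 x1^2 + a) / (2 y1)
s = (3*8^2 + 15) / (2*42) mod 47 = 31
x3 = s^2 - 2 x1 mod 47 = 31^2 - 2*8 = 5
y3 = s (x1 - x3) - y1 mod 47 = 31 * (8 - 5) - 42 = 4

2P = (5, 4)


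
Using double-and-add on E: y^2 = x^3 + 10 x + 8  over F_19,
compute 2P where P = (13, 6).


k = 2 = 10_2 (binary, LSB first: 01)
Double-and-add from P = (13, 6):
  bit 0 = 0: acc unchanged = O
  bit 1 = 1: acc = O + (10, 14) = (10, 14)

2P = (10, 14)


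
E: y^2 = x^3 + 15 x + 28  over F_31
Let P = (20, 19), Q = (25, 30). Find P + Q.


P != Q, so use the chord formula.
s = (y2 - y1) / (x2 - x1) = (11) / (5) mod 31 = 27
x3 = s^2 - x1 - x2 mod 31 = 27^2 - 20 - 25 = 2
y3 = s (x1 - x3) - y1 mod 31 = 27 * (20 - 2) - 19 = 2

P + Q = (2, 2)


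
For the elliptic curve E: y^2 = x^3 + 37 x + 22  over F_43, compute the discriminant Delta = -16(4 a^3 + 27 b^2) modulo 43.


4 a^3 + 27 b^2 = 4*37^3 + 27*22^2 = 202612 + 13068 = 215680
Delta = -16 * (215680) = -3450880
Delta mod 43 = 42

Delta = 42 (mod 43)


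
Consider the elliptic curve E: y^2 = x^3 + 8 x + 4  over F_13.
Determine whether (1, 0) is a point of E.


Check whether y^2 = x^3 + 8 x + 4 (mod 13) for (x, y) = (1, 0).
LHS: y^2 = 0^2 mod 13 = 0
RHS: x^3 + 8 x + 4 = 1^3 + 8*1 + 4 mod 13 = 0
LHS = RHS

Yes, on the curve


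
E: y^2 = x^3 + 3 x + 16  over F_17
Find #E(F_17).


For each x in F_17, count y with y^2 = x^3 + 3 x + 16 mod 17:
  x = 0: RHS = 16, y in [4, 13]  -> 2 point(s)
  x = 2: RHS = 13, y in [8, 9]  -> 2 point(s)
  x = 3: RHS = 1, y in [1, 16]  -> 2 point(s)
  x = 8: RHS = 8, y in [5, 12]  -> 2 point(s)
  x = 10: RHS = 9, y in [3, 14]  -> 2 point(s)
  x = 13: RHS = 8, y in [5, 12]  -> 2 point(s)
  x = 15: RHS = 2, y in [6, 11]  -> 2 point(s)
Affine points: 14. Add the point at infinity: total = 15.

#E(F_17) = 15


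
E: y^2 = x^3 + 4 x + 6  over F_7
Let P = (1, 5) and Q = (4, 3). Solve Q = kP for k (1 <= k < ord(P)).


Enumerate multiples of P until we hit Q = (4, 3):
  1P = (1, 5)
  2P = (5, 2)
  3P = (2, 1)
  4P = (6, 1)
  5P = (4, 3)
Match found at i = 5.

k = 5


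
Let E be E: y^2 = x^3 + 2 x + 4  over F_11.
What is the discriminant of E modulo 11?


4 a^3 + 27 b^2 = 4*2^3 + 27*4^2 = 32 + 432 = 464
Delta = -16 * (464) = -7424
Delta mod 11 = 1

Delta = 1 (mod 11)


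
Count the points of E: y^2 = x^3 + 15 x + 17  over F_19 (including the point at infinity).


For each x in F_19, count y with y^2 = x^3 + 15 x + 17 mod 19:
  x = 0: RHS = 17, y in [6, 13]  -> 2 point(s)
  x = 2: RHS = 17, y in [6, 13]  -> 2 point(s)
  x = 6: RHS = 0, y in [0]  -> 1 point(s)
  x = 7: RHS = 9, y in [3, 16]  -> 2 point(s)
  x = 9: RHS = 7, y in [8, 11]  -> 2 point(s)
  x = 12: RHS = 6, y in [5, 14]  -> 2 point(s)
  x = 14: RHS = 7, y in [8, 11]  -> 2 point(s)
  x = 15: RHS = 7, y in [8, 11]  -> 2 point(s)
  x = 17: RHS = 17, y in [6, 13]  -> 2 point(s)
  x = 18: RHS = 1, y in [1, 18]  -> 2 point(s)
Affine points: 19. Add the point at infinity: total = 20.

#E(F_19) = 20


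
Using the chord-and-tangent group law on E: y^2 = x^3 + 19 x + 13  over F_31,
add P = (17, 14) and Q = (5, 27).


P != Q, so use the chord formula.
s = (y2 - y1) / (x2 - x1) = (13) / (19) mod 31 = 17
x3 = s^2 - x1 - x2 mod 31 = 17^2 - 17 - 5 = 19
y3 = s (x1 - x3) - y1 mod 31 = 17 * (17 - 19) - 14 = 14

P + Q = (19, 14)


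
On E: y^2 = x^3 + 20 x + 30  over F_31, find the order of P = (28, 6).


Compute successive multiples of P until we hit O:
  1P = (28, 6)
  2P = (25, 29)
  3P = (23, 28)
  4P = (13, 21)
  5P = (22, 19)
  6P = (21, 15)
  7P = (2, 27)
  8P = (5, 10)
  ... (continuing to 38P)
  38P = O

ord(P) = 38


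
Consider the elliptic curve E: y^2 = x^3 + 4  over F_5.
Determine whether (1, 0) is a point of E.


Check whether y^2 = x^3 + 0 x + 4 (mod 5) for (x, y) = (1, 0).
LHS: y^2 = 0^2 mod 5 = 0
RHS: x^3 + 0 x + 4 = 1^3 + 0*1 + 4 mod 5 = 0
LHS = RHS

Yes, on the curve


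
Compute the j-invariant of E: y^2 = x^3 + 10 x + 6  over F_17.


Delta = -16(4 a^3 + 27 b^2) mod 17 = 8
-1728 * (4 a)^3 = -1728 * (4*10)^3 mod 17 = 4
j = 4 * 8^(-1) mod 17 = 9

j = 9 (mod 17)


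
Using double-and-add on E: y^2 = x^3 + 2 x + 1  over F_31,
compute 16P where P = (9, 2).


k = 16 = 10000_2 (binary, LSB first: 00001)
Double-and-add from P = (9, 2):
  bit 0 = 0: acc unchanged = O
  bit 1 = 0: acc unchanged = O
  bit 2 = 0: acc unchanged = O
  bit 3 = 0: acc unchanged = O
  bit 4 = 1: acc = O + (17, 22) = (17, 22)

16P = (17, 22)


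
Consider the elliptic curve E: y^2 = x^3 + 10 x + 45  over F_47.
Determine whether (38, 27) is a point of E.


Check whether y^2 = x^3 + 10 x + 45 (mod 47) for (x, y) = (38, 27).
LHS: y^2 = 27^2 mod 47 = 24
RHS: x^3 + 10 x + 45 = 38^3 + 10*38 + 45 mod 47 = 25
LHS != RHS

No, not on the curve


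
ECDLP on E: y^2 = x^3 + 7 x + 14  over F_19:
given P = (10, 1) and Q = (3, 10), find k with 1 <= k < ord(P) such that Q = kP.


Enumerate multiples of P until we hit Q = (3, 10):
  1P = (10, 1)
  2P = (6, 5)
  3P = (4, 12)
  4P = (11, 4)
  5P = (7, 8)
  6P = (18, 5)
  7P = (15, 6)
  8P = (14, 14)
  9P = (2, 6)
  10P = (16, 17)
  11P = (17, 12)
  12P = (3, 10)
Match found at i = 12.

k = 12


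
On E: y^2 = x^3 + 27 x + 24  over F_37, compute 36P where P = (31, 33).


k = 36 = 100100_2 (binary, LSB first: 001001)
Double-and-add from P = (31, 33):
  bit 0 = 0: acc unchanged = O
  bit 1 = 0: acc unchanged = O
  bit 2 = 1: acc = O + (29, 6) = (29, 6)
  bit 3 = 0: acc unchanged = (29, 6)
  bit 4 = 0: acc unchanged = (29, 6)
  bit 5 = 1: acc = (29, 6) + (7, 1) = (34, 8)

36P = (34, 8)


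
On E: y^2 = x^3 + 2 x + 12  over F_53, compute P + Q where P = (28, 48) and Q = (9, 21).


P != Q, so use the chord formula.
s = (y2 - y1) / (x2 - x1) = (26) / (34) mod 53 = 7
x3 = s^2 - x1 - x2 mod 53 = 7^2 - 28 - 9 = 12
y3 = s (x1 - x3) - y1 mod 53 = 7 * (28 - 12) - 48 = 11

P + Q = (12, 11)


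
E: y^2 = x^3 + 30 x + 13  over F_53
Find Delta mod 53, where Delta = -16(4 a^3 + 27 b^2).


4 a^3 + 27 b^2 = 4*30^3 + 27*13^2 = 108000 + 4563 = 112563
Delta = -16 * (112563) = -1801008
Delta mod 53 = 38

Delta = 38 (mod 53)


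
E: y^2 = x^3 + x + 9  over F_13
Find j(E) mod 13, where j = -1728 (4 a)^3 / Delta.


Delta = -16(4 a^3 + 27 b^2) mod 13 = 5
-1728 * (4 a)^3 = -1728 * (4*1)^3 mod 13 = 12
j = 12 * 5^(-1) mod 13 = 5

j = 5 (mod 13)


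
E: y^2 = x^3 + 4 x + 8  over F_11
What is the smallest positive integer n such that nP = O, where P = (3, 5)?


Compute successive multiples of P until we hit O:
  1P = (3, 5)
  2P = (9, 5)
  3P = (10, 6)
  4P = (7, 7)
  5P = (4, 0)
  6P = (7, 4)
  7P = (10, 5)
  8P = (9, 6)
  ... (continuing to 10P)
  10P = O

ord(P) = 10


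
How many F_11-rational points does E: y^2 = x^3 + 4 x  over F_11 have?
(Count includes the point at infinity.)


For each x in F_11, count y with y^2 = x^3 + 4 x + 0 mod 11:
  x = 0: RHS = 0, y in [0]  -> 1 point(s)
  x = 1: RHS = 5, y in [4, 7]  -> 2 point(s)
  x = 2: RHS = 5, y in [4, 7]  -> 2 point(s)
  x = 4: RHS = 3, y in [5, 6]  -> 2 point(s)
  x = 6: RHS = 9, y in [3, 8]  -> 2 point(s)
  x = 8: RHS = 5, y in [4, 7]  -> 2 point(s)
Affine points: 11. Add the point at infinity: total = 12.

#E(F_11) = 12


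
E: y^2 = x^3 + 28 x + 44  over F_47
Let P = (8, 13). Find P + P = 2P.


Doubling: s = (3 x1^2 + a) / (2 y1)
s = (3*8^2 + 28) / (2*13) mod 47 = 41
x3 = s^2 - 2 x1 mod 47 = 41^2 - 2*8 = 20
y3 = s (x1 - x3) - y1 mod 47 = 41 * (8 - 20) - 13 = 12

2P = (20, 12)


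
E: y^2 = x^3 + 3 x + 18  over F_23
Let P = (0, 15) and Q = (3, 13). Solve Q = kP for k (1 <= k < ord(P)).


Enumerate multiples of P until we hit Q = (3, 13):
  1P = (0, 15)
  2P = (3, 10)
  3P = (10, 17)
  4P = (2, 3)
  5P = (11, 5)
  6P = (21, 2)
  7P = (4, 5)
  8P = (8, 5)
  9P = (18, 19)
  10P = (13, 0)
  11P = (18, 4)
  12P = (8, 18)
  13P = (4, 18)
  14P = (21, 21)
  15P = (11, 18)
  16P = (2, 20)
  17P = (10, 6)
  18P = (3, 13)
Match found at i = 18.

k = 18


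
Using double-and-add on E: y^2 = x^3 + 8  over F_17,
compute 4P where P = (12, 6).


k = 4 = 100_2 (binary, LSB first: 001)
Double-and-add from P = (12, 6):
  bit 0 = 0: acc unchanged = O
  bit 1 = 0: acc unchanged = O
  bit 2 = 1: acc = O + (2, 4) = (2, 4)

4P = (2, 4)


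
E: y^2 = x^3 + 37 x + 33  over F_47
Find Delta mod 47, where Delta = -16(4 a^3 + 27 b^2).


4 a^3 + 27 b^2 = 4*37^3 + 27*33^2 = 202612 + 29403 = 232015
Delta = -16 * (232015) = -3712240
Delta mod 47 = 8

Delta = 8 (mod 47)


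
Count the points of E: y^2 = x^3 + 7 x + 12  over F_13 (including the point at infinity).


For each x in F_13, count y with y^2 = x^3 + 7 x + 12 mod 13:
  x = 0: RHS = 12, y in [5, 8]  -> 2 point(s)
  x = 4: RHS = 0, y in [0]  -> 1 point(s)
  x = 5: RHS = 3, y in [4, 9]  -> 2 point(s)
  x = 6: RHS = 10, y in [6, 7]  -> 2 point(s)
  x = 7: RHS = 1, y in [1, 12]  -> 2 point(s)
  x = 10: RHS = 3, y in [4, 9]  -> 2 point(s)
  x = 11: RHS = 3, y in [4, 9]  -> 2 point(s)
  x = 12: RHS = 4, y in [2, 11]  -> 2 point(s)
Affine points: 15. Add the point at infinity: total = 16.

#E(F_13) = 16


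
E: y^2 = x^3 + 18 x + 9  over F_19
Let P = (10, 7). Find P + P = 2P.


Doubling: s = (3 x1^2 + a) / (2 y1)
s = (3*10^2 + 18) / (2*7) mod 19 = 1
x3 = s^2 - 2 x1 mod 19 = 1^2 - 2*10 = 0
y3 = s (x1 - x3) - y1 mod 19 = 1 * (10 - 0) - 7 = 3

2P = (0, 3)


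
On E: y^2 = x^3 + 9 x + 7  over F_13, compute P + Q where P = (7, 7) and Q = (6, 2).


P != Q, so use the chord formula.
s = (y2 - y1) / (x2 - x1) = (8) / (12) mod 13 = 5
x3 = s^2 - x1 - x2 mod 13 = 5^2 - 7 - 6 = 12
y3 = s (x1 - x3) - y1 mod 13 = 5 * (7 - 12) - 7 = 7

P + Q = (12, 7)


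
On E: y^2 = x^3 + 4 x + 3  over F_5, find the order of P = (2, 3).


Compute successive multiples of P until we hit O:
  1P = (2, 3)
  2P = (2, 2)
  3P = O

ord(P) = 3


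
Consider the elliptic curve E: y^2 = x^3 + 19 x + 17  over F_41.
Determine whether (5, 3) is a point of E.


Check whether y^2 = x^3 + 19 x + 17 (mod 41) for (x, y) = (5, 3).
LHS: y^2 = 3^2 mod 41 = 9
RHS: x^3 + 19 x + 17 = 5^3 + 19*5 + 17 mod 41 = 32
LHS != RHS

No, not on the curve


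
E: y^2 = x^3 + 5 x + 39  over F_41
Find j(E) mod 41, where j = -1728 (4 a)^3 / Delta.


Delta = -16(4 a^3 + 27 b^2) mod 41 = 30
-1728 * (4 a)^3 = -1728 * (4*5)^3 mod 41 = 11
j = 11 * 30^(-1) mod 41 = 40

j = 40 (mod 41)


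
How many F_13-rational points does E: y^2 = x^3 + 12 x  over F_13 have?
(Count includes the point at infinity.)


For each x in F_13, count y with y^2 = x^3 + 12 x + 0 mod 13:
  x = 0: RHS = 0, y in [0]  -> 1 point(s)
  x = 1: RHS = 0, y in [0]  -> 1 point(s)
  x = 5: RHS = 3, y in [4, 9]  -> 2 point(s)
  x = 8: RHS = 10, y in [6, 7]  -> 2 point(s)
  x = 12: RHS = 0, y in [0]  -> 1 point(s)
Affine points: 7. Add the point at infinity: total = 8.

#E(F_13) = 8


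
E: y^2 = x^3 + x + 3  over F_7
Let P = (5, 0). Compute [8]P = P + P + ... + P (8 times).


k = 8 = 1000_2 (binary, LSB first: 0001)
Double-and-add from P = (5, 0):
  bit 0 = 0: acc unchanged = O
  bit 1 = 0: acc unchanged = O
  bit 2 = 0: acc unchanged = O
  bit 3 = 1: acc = O + O = O

8P = O


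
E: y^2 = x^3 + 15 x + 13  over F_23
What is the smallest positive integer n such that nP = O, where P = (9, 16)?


Compute successive multiples of P until we hit O:
  1P = (9, 16)
  2P = (9, 7)
  3P = O

ord(P) = 3


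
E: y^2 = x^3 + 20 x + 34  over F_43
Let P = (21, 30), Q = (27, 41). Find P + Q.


P != Q, so use the chord formula.
s = (y2 - y1) / (x2 - x1) = (11) / (6) mod 43 = 9
x3 = s^2 - x1 - x2 mod 43 = 9^2 - 21 - 27 = 33
y3 = s (x1 - x3) - y1 mod 43 = 9 * (21 - 33) - 30 = 34

P + Q = (33, 34)


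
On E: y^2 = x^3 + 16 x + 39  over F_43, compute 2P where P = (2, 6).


Doubling: s = (3 x1^2 + a) / (2 y1)
s = (3*2^2 + 16) / (2*6) mod 43 = 31
x3 = s^2 - 2 x1 mod 43 = 31^2 - 2*2 = 11
y3 = s (x1 - x3) - y1 mod 43 = 31 * (2 - 11) - 6 = 16

2P = (11, 16)


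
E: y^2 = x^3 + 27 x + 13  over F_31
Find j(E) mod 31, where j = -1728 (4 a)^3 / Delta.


Delta = -16(4 a^3 + 27 b^2) mod 31 = 1
-1728 * (4 a)^3 = -1728 * (4*27)^3 mod 31 = 30
j = 30 * 1^(-1) mod 31 = 30

j = 30 (mod 31)


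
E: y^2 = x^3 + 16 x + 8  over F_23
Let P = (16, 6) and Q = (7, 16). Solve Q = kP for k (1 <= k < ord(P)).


Enumerate multiples of P until we hit Q = (7, 16):
  1P = (16, 6)
  2P = (7, 7)
  3P = (2, 18)
  4P = (17, 8)
  5P = (17, 15)
  6P = (2, 5)
  7P = (7, 16)
Match found at i = 7.

k = 7


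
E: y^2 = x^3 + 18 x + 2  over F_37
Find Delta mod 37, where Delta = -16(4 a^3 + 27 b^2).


4 a^3 + 27 b^2 = 4*18^3 + 27*2^2 = 23328 + 108 = 23436
Delta = -16 * (23436) = -374976
Delta mod 37 = 19

Delta = 19 (mod 37)


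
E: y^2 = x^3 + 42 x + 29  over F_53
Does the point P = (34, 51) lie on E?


Check whether y^2 = x^3 + 42 x + 29 (mod 53) for (x, y) = (34, 51).
LHS: y^2 = 51^2 mod 53 = 4
RHS: x^3 + 42 x + 29 = 34^3 + 42*34 + 29 mod 53 = 4
LHS = RHS

Yes, on the curve


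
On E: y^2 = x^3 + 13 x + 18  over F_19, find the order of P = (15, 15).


Compute successive multiples of P until we hit O:
  1P = (15, 15)
  2P = (13, 3)
  3P = (8, 8)
  4P = (16, 3)
  5P = (18, 2)
  6P = (9, 16)
  7P = (4, 18)
  8P = (4, 1)
  ... (continuing to 15P)
  15P = O

ord(P) = 15


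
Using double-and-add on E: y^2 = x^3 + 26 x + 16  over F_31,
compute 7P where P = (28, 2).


k = 7 = 111_2 (binary, LSB first: 111)
Double-and-add from P = (28, 2):
  bit 0 = 1: acc = O + (28, 2) = (28, 2)
  bit 1 = 1: acc = (28, 2) + (13, 3) = (25, 4)
  bit 2 = 1: acc = (25, 4) + (6, 4) = (0, 27)

7P = (0, 27)


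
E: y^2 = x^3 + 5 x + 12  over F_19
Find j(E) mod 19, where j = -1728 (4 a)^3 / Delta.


Delta = -16(4 a^3 + 27 b^2) mod 19 = 16
-1728 * (4 a)^3 = -1728 * (4*5)^3 mod 19 = 1
j = 1 * 16^(-1) mod 19 = 6

j = 6 (mod 19)


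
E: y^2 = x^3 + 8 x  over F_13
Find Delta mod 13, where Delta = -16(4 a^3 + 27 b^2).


4 a^3 + 27 b^2 = 4*8^3 + 27*0^2 = 2048 + 0 = 2048
Delta = -16 * (2048) = -32768
Delta mod 13 = 5

Delta = 5 (mod 13)


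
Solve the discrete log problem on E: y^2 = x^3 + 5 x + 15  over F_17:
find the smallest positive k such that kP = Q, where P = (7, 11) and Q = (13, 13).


Enumerate multiples of P until we hit Q = (13, 13):
  1P = (7, 11)
  2P = (1, 15)
  3P = (0, 7)
  4P = (2, 4)
  5P = (12, 16)
  6P = (16, 14)
  7P = (13, 4)
  8P = (13, 13)
Match found at i = 8.

k = 8


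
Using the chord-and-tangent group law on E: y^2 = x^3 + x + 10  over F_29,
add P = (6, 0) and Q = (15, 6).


P != Q, so use the chord formula.
s = (y2 - y1) / (x2 - x1) = (6) / (9) mod 29 = 20
x3 = s^2 - x1 - x2 mod 29 = 20^2 - 6 - 15 = 2
y3 = s (x1 - x3) - y1 mod 29 = 20 * (6 - 2) - 0 = 22

P + Q = (2, 22)


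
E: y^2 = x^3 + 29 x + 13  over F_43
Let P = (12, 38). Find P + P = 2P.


Doubling: s = (3 x1^2 + a) / (2 y1)
s = (3*12^2 + 29) / (2*38) mod 43 = 27
x3 = s^2 - 2 x1 mod 43 = 27^2 - 2*12 = 17
y3 = s (x1 - x3) - y1 mod 43 = 27 * (12 - 17) - 38 = 42

2P = (17, 42)


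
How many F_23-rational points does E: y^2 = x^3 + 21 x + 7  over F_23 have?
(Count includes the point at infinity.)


For each x in F_23, count y with y^2 = x^3 + 21 x + 7 mod 23:
  x = 1: RHS = 6, y in [11, 12]  -> 2 point(s)
  x = 6: RHS = 4, y in [2, 21]  -> 2 point(s)
  x = 12: RHS = 9, y in [3, 20]  -> 2 point(s)
  x = 13: RHS = 16, y in [4, 19]  -> 2 point(s)
  x = 14: RHS = 9, y in [3, 20]  -> 2 point(s)
  x = 16: RHS = 0, y in [0]  -> 1 point(s)
  x = 20: RHS = 9, y in [3, 20]  -> 2 point(s)
  x = 21: RHS = 3, y in [7, 16]  -> 2 point(s)
  x = 22: RHS = 8, y in [10, 13]  -> 2 point(s)
Affine points: 17. Add the point at infinity: total = 18.

#E(F_23) = 18


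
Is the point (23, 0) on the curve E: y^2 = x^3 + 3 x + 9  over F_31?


Check whether y^2 = x^3 + 3 x + 9 (mod 31) for (x, y) = (23, 0).
LHS: y^2 = 0^2 mod 31 = 0
RHS: x^3 + 3 x + 9 = 23^3 + 3*23 + 9 mod 31 = 0
LHS = RHS

Yes, on the curve


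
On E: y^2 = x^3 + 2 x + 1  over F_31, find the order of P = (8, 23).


Compute successive multiples of P until we hit O:
  1P = (8, 23)
  2P = (23, 0)
  3P = (8, 8)
  4P = O

ord(P) = 4


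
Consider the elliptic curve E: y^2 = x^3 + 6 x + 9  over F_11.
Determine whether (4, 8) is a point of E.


Check whether y^2 = x^3 + 6 x + 9 (mod 11) for (x, y) = (4, 8).
LHS: y^2 = 8^2 mod 11 = 9
RHS: x^3 + 6 x + 9 = 4^3 + 6*4 + 9 mod 11 = 9
LHS = RHS

Yes, on the curve


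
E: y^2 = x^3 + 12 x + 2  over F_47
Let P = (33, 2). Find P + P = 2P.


Doubling: s = (3 x1^2 + a) / (2 y1)
s = (3*33^2 + 12) / (2*2) mod 47 = 9
x3 = s^2 - 2 x1 mod 47 = 9^2 - 2*33 = 15
y3 = s (x1 - x3) - y1 mod 47 = 9 * (33 - 15) - 2 = 19

2P = (15, 19)


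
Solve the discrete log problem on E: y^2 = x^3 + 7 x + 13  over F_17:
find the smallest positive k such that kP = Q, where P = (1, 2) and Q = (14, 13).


Enumerate multiples of P until we hit Q = (14, 13):
  1P = (1, 2)
  2P = (0, 9)
  3P = (14, 4)
  4P = (15, 5)
  5P = (2, 16)
  6P = (6, 13)
  7P = (6, 4)
  8P = (2, 1)
  9P = (15, 12)
  10P = (14, 13)
Match found at i = 10.

k = 10


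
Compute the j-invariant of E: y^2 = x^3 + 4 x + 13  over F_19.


Delta = -16(4 a^3 + 27 b^2) mod 19 = 17
-1728 * (4 a)^3 = -1728 * (4*4)^3 mod 19 = 11
j = 11 * 17^(-1) mod 19 = 4

j = 4 (mod 19)


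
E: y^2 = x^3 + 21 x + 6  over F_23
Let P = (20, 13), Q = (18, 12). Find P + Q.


P != Q, so use the chord formula.
s = (y2 - y1) / (x2 - x1) = (22) / (21) mod 23 = 12
x3 = s^2 - x1 - x2 mod 23 = 12^2 - 20 - 18 = 14
y3 = s (x1 - x3) - y1 mod 23 = 12 * (20 - 14) - 13 = 13

P + Q = (14, 13)


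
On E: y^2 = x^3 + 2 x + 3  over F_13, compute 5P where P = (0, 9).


k = 5 = 101_2 (binary, LSB first: 101)
Double-and-add from P = (0, 9):
  bit 0 = 1: acc = O + (0, 9) = (0, 9)
  bit 1 = 0: acc unchanged = (0, 9)
  bit 2 = 1: acc = (0, 9) + (11, 2) = (11, 11)

5P = (11, 11)


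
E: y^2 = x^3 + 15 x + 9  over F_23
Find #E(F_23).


For each x in F_23, count y with y^2 = x^3 + 15 x + 9 mod 23:
  x = 0: RHS = 9, y in [3, 20]  -> 2 point(s)
  x = 1: RHS = 2, y in [5, 18]  -> 2 point(s)
  x = 2: RHS = 1, y in [1, 22]  -> 2 point(s)
  x = 3: RHS = 12, y in [9, 14]  -> 2 point(s)
  x = 4: RHS = 18, y in [8, 15]  -> 2 point(s)
  x = 5: RHS = 2, y in [5, 18]  -> 2 point(s)
  x = 6: RHS = 16, y in [4, 19]  -> 2 point(s)
  x = 10: RHS = 9, y in [3, 20]  -> 2 point(s)
  x = 12: RHS = 8, y in [10, 13]  -> 2 point(s)
  x = 13: RHS = 9, y in [3, 20]  -> 2 point(s)
  x = 17: RHS = 2, y in [5, 18]  -> 2 point(s)
  x = 18: RHS = 16, y in [4, 19]  -> 2 point(s)
  x = 19: RHS = 0, y in [0]  -> 1 point(s)
  x = 20: RHS = 6, y in [11, 12]  -> 2 point(s)
  x = 22: RHS = 16, y in [4, 19]  -> 2 point(s)
Affine points: 29. Add the point at infinity: total = 30.

#E(F_23) = 30


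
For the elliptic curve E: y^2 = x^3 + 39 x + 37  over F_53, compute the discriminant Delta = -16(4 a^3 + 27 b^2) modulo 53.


4 a^3 + 27 b^2 = 4*39^3 + 27*37^2 = 237276 + 36963 = 274239
Delta = -16 * (274239) = -4387824
Delta mod 53 = 46

Delta = 46 (mod 53)


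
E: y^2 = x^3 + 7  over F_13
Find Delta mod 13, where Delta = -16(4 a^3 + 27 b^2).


4 a^3 + 27 b^2 = 4*0^3 + 27*7^2 = 0 + 1323 = 1323
Delta = -16 * (1323) = -21168
Delta mod 13 = 9

Delta = 9 (mod 13)


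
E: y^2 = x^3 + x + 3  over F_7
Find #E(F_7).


For each x in F_7, count y with y^2 = x^3 + 1 x + 3 mod 7:
  x = 4: RHS = 1, y in [1, 6]  -> 2 point(s)
  x = 5: RHS = 0, y in [0]  -> 1 point(s)
  x = 6: RHS = 1, y in [1, 6]  -> 2 point(s)
Affine points: 5. Add the point at infinity: total = 6.

#E(F_7) = 6


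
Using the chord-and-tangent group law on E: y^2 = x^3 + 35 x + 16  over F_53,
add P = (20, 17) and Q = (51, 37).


P != Q, so use the chord formula.
s = (y2 - y1) / (x2 - x1) = (20) / (31) mod 53 = 28
x3 = s^2 - x1 - x2 mod 53 = 28^2 - 20 - 51 = 24
y3 = s (x1 - x3) - y1 mod 53 = 28 * (20 - 24) - 17 = 30

P + Q = (24, 30)


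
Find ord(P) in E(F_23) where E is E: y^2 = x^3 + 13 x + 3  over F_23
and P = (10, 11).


Compute successive multiples of P until we hit O:
  1P = (10, 11)
  2P = (15, 13)
  3P = (0, 16)
  4P = (19, 5)
  5P = (20, 11)
  6P = (16, 12)
  7P = (13, 0)
  8P = (16, 11)
  ... (continuing to 14P)
  14P = O

ord(P) = 14
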